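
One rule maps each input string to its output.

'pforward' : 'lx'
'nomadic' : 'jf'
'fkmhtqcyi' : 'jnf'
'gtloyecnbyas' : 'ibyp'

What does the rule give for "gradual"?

The rule is to shift every letter 3 places backward in the alphabet (wrapping around), then keep one character in every 3, starting at position 3 (positions 3rd, 6th, 9th, ...).
Doing the same to "gradual": "xx".

xx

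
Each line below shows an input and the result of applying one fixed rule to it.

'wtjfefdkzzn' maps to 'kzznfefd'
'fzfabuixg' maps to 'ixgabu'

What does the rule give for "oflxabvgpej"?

What's happening: delete the first 3 characters, then swap the front and back halves of the string.
Starting from "oflxabvgpej": after the first operation, "xabvgpej"; after the second, "gpejxabv".

gpejxabv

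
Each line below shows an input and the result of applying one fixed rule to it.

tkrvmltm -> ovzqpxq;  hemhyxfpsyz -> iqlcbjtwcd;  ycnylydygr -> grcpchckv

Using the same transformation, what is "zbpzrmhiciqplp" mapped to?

The transformation: delete the first character, then shift every letter 4 places forward in the alphabet (wrapping around).
"zbpzrmhiciqplp" → "bpzrmhiciqplp" → "ftdvqlmgmutpt".

ftdvqlmgmutpt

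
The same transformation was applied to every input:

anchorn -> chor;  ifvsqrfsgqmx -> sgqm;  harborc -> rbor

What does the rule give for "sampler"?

What's happening: delete the last character, then keep only the last 4 characters.
Starting from "sampler": after the first operation, "sample"; after the second, "mple".

mple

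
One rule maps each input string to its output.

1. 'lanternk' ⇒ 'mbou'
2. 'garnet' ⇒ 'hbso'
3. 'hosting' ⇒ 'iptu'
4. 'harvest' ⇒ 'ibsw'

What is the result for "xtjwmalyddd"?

yukx

Each output is the input with this applied: shift every letter 1 place forward in the alphabet (wrapping around), then keep only the first 4 characters.
Working it through for "xtjwmalyddd": intermediate "yukxnbmzeee", final "yukx".
(Check on "garnet": → "hbsofu" → "hbso" ✓)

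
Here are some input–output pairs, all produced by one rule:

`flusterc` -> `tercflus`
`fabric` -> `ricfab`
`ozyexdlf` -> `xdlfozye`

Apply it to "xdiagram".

In each case the input is transformed by: swap the front and back halves of the string.
So "xdiagram" becomes "gramxdia".

gramxdia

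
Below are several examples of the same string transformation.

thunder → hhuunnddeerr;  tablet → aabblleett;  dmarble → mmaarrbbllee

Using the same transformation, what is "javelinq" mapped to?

The pattern: delete the first character, then double every character.
On "javelinq": the first step gives "avelinq", and the second then gives "aavveelliinnqq".

aavveelliinnqq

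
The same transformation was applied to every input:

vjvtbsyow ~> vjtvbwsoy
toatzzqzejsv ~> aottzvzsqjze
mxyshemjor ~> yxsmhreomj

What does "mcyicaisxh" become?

The transformation: move the first 2 characters to the end (rotate left by 2), then take characters alternately from the front and the back (1st, last, 2nd, 2nd-last, ...).
Applying that to "mcyicaisxh" gives "ycimchaxis".

ycimchaxis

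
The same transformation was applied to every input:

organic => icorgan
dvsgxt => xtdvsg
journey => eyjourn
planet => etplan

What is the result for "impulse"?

seimpul

Rule — move the last 2 characters to the front (rotate right by 2).
Applying that to "impulse" gives "seimpul".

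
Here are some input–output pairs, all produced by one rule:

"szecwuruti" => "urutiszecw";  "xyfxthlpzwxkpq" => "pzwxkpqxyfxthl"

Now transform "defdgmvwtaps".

vwtapsdefdgm

Rule — swap the front and back halves of the string.
So "defdgmvwtaps" becomes "vwtapsdefdgm".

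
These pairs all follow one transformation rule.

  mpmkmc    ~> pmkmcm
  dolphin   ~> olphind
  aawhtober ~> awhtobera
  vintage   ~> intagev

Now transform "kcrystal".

The rule is to move the first character to the end.
Doing the same to "kcrystal": "crystalk".

crystalk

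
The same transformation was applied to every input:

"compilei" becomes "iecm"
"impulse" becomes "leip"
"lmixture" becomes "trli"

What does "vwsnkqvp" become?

Looking at the pairs, the operation is to keep every other character starting from the first (positions 1st, 3rd, 5th, ...), then swap the front and back halves of the string.
"vwsnkqvp" → "vskv" → "kvvs".

kvvs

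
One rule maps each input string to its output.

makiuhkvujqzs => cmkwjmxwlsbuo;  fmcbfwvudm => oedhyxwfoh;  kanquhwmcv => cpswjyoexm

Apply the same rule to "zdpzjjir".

frbllktb

Rule — shift every letter 2 places forward in the alphabet (wrapping around), then move the first character to the end.
"zdpzjjir" → "bfrbllkt" → "frbllktb".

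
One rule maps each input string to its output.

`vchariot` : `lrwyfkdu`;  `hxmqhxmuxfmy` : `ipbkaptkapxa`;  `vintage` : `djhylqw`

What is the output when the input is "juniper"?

Each output is the input with this applied: move the last 3 characters to the front (rotate right by 3), then shift every letter 3 places forward in the alphabet (wrapping around).
On "juniper": the first step gives "perjuni", and the second then gives "shumxql".

shumxql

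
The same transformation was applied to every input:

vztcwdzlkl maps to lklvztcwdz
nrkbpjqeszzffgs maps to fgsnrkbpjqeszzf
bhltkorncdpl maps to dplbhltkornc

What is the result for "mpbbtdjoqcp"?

The rule is to move the last 3 characters to the front (rotate right by 3).
So "mpbbtdjoqcp" becomes "qcpmpbbtdjo".

qcpmpbbtdjo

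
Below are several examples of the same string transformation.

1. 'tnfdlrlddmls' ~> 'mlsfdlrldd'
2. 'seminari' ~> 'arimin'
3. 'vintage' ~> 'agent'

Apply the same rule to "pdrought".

ghtrou

What's happening: delete the first 2 characters, then move the last 3 characters to the front (rotate right by 3).
For "pdrought" the result is "ghtrou".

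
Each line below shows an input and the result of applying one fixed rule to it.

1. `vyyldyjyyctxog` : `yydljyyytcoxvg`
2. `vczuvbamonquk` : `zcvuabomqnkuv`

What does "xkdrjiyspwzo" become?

What's happening: move the first character to the end, then swap each adjacent pair of characters (1↔2, 3↔4, ...).
"xkdrjiyspwzo" → "dkjryipszwxo".

dkjryipszwxo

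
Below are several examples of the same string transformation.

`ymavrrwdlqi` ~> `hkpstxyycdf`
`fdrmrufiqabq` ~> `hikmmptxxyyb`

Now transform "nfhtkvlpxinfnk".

Each output is the input with this applied: sort the characters into alphabetical order, then shift every letter 7 places forward in the alphabet (wrapping around).
On "nfhtkvlpxinfnk": the first step gives "ffhikklnnnptvx", and the second then gives "mmoprrsuuuwace".

mmoprrsuuuwace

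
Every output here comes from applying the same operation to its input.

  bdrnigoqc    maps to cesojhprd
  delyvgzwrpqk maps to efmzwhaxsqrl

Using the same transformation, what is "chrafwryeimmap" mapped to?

disbgxszfjnnbq

Each output is the input with this applied: shift every letter 1 place forward in the alphabet (wrapping around).
On "chrafwryeimmap" that produces "disbgxszfjnnbq".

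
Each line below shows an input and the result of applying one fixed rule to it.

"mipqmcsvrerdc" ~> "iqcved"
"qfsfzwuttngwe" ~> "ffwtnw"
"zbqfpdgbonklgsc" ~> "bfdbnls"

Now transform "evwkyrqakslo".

The rule is to keep every other character starting from the second (positions 2nd, 4th, 6th, ...).
So "evwkyrqakslo" becomes "vkraso".

vkraso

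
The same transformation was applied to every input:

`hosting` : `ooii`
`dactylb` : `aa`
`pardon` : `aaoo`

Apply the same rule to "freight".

eeii

Rule — double every character, then keep only the vowels.
Applying both steps to "freight": "ffrreeiigghhtt", then "eeii".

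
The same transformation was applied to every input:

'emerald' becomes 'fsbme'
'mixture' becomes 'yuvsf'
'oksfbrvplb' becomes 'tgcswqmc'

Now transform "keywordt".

In each case the input is transformed by: shift every letter 1 place forward in the alphabet (wrapping around), then delete the first 2 characters.
For "keywordt", step one produces "lfzxpseu"; step two turns that into "zxpseu".
(Check on "mixture": → "njyuvsf" → "yuvsf" ✓)

zxpseu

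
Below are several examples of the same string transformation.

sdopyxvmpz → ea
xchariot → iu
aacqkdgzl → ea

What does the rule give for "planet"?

ou

Looking at the pairs, the operation is to shift every letter 1 place forward in the alphabet (wrapping around), then keep only the vowels.
Applying both steps to "planet": "qmbofu", then "ou".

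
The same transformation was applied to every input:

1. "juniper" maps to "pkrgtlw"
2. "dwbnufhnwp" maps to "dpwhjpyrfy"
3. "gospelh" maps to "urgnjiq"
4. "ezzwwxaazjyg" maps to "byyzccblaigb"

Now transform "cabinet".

Rule — move the first 2 characters to the end (rotate left by 2), then shift every letter 2 places forward in the alphabet (wrapping around).
Applying both steps to "cabinet": "binetca", then "dkpgvec".

dkpgvec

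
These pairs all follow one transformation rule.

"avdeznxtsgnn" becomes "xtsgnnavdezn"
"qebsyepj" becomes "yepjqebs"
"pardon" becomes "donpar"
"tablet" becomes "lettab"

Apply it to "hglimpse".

mpsehgli

Rule — swap the front and back halves of the string.
On "hglimpse" that produces "mpsehgli".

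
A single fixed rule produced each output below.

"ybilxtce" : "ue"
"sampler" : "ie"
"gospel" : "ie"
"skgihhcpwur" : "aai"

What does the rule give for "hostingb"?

The transformation: shift every letter 7 places backward in the alphabet (wrapping around), then keep only the vowels.
Working it through for "hostingb": intermediate "ahlmbgzu", final "au".

au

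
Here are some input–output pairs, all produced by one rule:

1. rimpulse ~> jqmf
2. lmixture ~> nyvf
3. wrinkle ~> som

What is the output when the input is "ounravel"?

Each output is the input with this applied: keep every other character starting from the second (positions 2nd, 4th, 6th, ...), then shift every letter 1 place forward in the alphabet (wrapping around).
Working it through for "ounravel": intermediate "urvl", final "vswm".

vswm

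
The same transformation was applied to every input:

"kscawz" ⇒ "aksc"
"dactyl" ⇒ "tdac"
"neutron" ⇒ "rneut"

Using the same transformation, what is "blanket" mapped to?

kblan

Each output is the input with this applied: delete the last 2 characters, then move the last character to the front.
Applying both steps to "blanket": "blank", then "kblan".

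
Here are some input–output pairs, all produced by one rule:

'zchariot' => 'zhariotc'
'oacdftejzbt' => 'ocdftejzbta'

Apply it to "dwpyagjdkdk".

Rule — move the first character to the end, then swap the first and last characters.
Starting from "dwpyagjdkdk": after the first operation, "wpyagjdkdkd"; after the second, "dpyagjdkdkw".
(Check on "oacdftejzbt": → "acdftejzbto" → "ocdftejzbta" ✓)

dpyagjdkdkw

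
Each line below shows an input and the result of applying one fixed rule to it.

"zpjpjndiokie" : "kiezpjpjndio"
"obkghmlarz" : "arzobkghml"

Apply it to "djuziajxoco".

The transformation: move the last 3 characters to the front (rotate right by 3).
"djuziajxoco" → "ocodjuziajx".

ocodjuziajx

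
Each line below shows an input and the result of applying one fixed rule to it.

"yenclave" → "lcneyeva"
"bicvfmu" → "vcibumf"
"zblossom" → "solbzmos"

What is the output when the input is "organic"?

Looking at the pairs, the operation is to move the last 3 characters to the front (rotate right by 3), then reverse the string.
"organic" → "agrocin".

agrocin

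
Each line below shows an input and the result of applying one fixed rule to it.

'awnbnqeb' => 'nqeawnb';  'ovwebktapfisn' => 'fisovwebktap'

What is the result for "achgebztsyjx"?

Looking at the pairs, the operation is to delete the last character, then move the last 3 characters to the front (rotate right by 3).
Applying both steps to "achgebztsyjx": "achgebztsyj", then "syjachgebzt".

syjachgebzt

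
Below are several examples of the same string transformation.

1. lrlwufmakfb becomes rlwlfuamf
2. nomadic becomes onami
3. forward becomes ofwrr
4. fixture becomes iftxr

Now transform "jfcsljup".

The transformation: swap each adjacent pair of characters (1↔2, 3↔4, ...), then delete the last 2 characters.
Applying both steps to "jfcsljup": "fjscjlpu", then "fjscjl".

fjscjl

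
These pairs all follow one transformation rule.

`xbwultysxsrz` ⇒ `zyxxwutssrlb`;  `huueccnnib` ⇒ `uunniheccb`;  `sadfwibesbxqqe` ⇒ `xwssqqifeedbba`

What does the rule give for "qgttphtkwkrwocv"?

The pattern: sort the characters into reverse alphabetical order.
Doing the same to "qgttphtkwkrwocv": "wwvtttrqpokkhgc".

wwvtttrqpokkhgc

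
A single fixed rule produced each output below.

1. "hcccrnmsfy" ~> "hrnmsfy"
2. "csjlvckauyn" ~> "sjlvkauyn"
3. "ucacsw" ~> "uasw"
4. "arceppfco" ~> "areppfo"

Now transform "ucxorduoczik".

Looking at the pairs, the operation is to remove every "c".
On "ucxorduoczik" that produces "uxorduozik".

uxorduozik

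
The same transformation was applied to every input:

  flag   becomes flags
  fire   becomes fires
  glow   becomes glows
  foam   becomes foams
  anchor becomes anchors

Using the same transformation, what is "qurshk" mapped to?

The transformation: append "s".
So "qurshk" becomes "qurshks".

qurshks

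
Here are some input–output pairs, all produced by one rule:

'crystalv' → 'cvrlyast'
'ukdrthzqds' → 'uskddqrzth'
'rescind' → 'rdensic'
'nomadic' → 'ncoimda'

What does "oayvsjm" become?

Rule — take characters alternately from the front and the back (1st, last, 2nd, 2nd-last, ...).
On "oayvsjm" that produces "omajysv".

omajysv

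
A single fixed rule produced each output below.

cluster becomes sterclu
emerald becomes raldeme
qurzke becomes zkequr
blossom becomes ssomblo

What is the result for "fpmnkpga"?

nkpgafpm

Rule — move the first 3 characters to the end (rotate left by 3).
"fpmnkpga" → "nkpgafpm".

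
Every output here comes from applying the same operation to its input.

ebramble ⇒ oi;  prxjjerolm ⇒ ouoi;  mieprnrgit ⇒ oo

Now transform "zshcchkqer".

eeo

The rule is to shift every letter 3 places backward in the alphabet (wrapping around), then keep only the vowels.
Working it through for "zshcchkqer": intermediate "wpezzehnbo", final "eeo".
(Check on "prxjjerolm": → "mouggbolij" → "ouoi" ✓)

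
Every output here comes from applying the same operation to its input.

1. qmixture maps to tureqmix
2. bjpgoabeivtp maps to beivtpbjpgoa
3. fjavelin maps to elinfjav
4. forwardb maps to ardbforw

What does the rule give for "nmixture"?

turenmix

The transformation: swap the front and back halves of the string.
Applying that to "nmixture" gives "turenmix".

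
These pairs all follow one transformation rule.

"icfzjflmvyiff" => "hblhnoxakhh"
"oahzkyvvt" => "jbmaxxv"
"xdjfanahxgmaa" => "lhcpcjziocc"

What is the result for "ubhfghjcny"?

The pattern: shift every letter 2 places forward in the alphabet (wrapping around), then delete the first 2 characters.
On "ubhfghjcny": the first step gives "wdjhijlepa", and the second then gives "jhijlepa".

jhijlepa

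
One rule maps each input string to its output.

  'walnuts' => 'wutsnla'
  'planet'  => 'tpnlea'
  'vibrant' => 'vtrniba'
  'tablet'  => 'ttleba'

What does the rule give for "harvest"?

vtsrhea

Rule — sort the characters into reverse alphabetical order.
So "harvest" becomes "vtsrhea".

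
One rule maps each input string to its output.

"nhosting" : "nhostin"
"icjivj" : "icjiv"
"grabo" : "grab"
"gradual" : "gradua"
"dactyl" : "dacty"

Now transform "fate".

What's happening: delete the last character.
Doing the same to "fate": "fat".

fat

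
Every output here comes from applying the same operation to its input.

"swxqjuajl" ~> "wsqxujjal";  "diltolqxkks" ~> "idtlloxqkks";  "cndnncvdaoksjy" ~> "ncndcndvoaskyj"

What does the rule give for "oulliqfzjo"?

uollqizfoj

Rule — swap each adjacent pair of characters (1↔2, 3↔4, ...).
So "oulliqfzjo" becomes "uollqizfoj".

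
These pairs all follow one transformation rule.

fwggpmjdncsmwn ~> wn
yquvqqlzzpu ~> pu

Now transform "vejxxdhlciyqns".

Rule — keep only the last 2 characters.
So "vejxxdhlciyqns" becomes "ns".

ns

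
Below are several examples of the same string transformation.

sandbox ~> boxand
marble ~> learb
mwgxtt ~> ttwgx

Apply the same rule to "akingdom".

gdomkin

What's happening: delete the first character, then move the first 3 characters to the end (rotate left by 3).
Starting from "akingdom": after the first operation, "kingdom"; after the second, "gdomkin".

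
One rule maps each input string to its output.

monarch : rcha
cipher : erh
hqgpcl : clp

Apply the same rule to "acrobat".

In each case the input is transformed by: delete the first 3 characters, then move the first character to the end.
On "acrobat": the first step gives "obat", and the second then gives "bato".

bato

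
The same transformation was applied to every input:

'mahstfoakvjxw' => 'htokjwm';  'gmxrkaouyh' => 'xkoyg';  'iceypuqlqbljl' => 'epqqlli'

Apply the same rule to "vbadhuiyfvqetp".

ahifqtv

The rule is to keep every other character starting from the first (positions 1st, 3rd, 5th, ...), then move the first character to the end.
"vbadhuiyfvqetp" → "vahifqt" → "ahifqtv".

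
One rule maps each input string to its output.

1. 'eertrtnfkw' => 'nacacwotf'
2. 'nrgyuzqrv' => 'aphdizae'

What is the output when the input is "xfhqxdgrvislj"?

The transformation: delete the first character, then shift every letter 9 places forward in the alphabet (wrapping around).
Starting from "xfhqxdgrvislj": after the first operation, "fhqxdgrvislj"; after the second, "oqzgmpaerbus".

oqzgmpaerbus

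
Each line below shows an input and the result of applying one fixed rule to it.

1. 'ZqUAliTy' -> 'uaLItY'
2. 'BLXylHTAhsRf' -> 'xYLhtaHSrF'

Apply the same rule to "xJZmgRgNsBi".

zMGrGnSbI

In each case the input is transformed by: flip the case of every letter, then delete the first 2 characters.
Working it through for "xJZmgRgNsBi": intermediate "XjzMGrGnSbI", final "zMGrGnSbI".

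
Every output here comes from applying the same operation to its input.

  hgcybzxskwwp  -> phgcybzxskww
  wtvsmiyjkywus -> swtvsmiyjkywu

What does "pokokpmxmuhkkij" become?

Rule — move the last character to the front.
On "pokokpmxmuhkkij" that produces "jpokokpmxmuhkki".

jpokokpmxmuhkki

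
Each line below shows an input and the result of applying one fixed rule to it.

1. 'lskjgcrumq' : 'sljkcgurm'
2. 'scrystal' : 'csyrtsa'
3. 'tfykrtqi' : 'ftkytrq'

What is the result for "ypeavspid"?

pyaesvip

Rule — delete the last character, then swap each adjacent pair of characters (1↔2, 3↔4, ...).
Working it through for "ypeavspid": intermediate "ypeavspi", final "pyaesvip".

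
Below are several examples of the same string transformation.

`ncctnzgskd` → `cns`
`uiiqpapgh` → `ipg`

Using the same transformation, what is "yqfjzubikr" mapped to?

qzi

Each output is the input with this applied: keep one character in every 3, starting at position 2 (positions 2nd, 5th, 8th, ...).
On "yqfjzubikr" that produces "qzi".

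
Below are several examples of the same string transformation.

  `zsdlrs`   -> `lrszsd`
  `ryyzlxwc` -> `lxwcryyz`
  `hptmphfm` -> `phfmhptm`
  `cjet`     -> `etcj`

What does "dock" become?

ckdo

Rule — swap the front and back halves of the string.
"dock" → "ckdo".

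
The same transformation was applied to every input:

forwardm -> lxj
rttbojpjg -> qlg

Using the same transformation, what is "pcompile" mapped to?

Rule — shift every letter 3 places backward in the alphabet (wrapping around), then keep one character in every 3, starting at position 2 (positions 2nd, 5th, 8th, ...).
Applying both steps to "pcompile": "mzljmfib", then "zmb".

zmb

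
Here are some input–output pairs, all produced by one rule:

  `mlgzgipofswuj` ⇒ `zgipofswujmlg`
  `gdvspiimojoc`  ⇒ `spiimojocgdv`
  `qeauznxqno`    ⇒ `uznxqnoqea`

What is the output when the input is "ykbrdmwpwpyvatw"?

Each output is the input with this applied: move the first 3 characters to the end (rotate left by 3).
Applying that to "ykbrdmwpwpyvatw" gives "rdmwpwpyvatwykb".

rdmwpwpyvatwykb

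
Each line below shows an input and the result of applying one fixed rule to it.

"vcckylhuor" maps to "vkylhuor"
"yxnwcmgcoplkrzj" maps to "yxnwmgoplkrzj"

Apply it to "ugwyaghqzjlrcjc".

ugwyaghqzjlrj

The pattern: remove every "c".
Doing the same to "ugwyaghqzjlrcjc": "ugwyaghqzjlrj".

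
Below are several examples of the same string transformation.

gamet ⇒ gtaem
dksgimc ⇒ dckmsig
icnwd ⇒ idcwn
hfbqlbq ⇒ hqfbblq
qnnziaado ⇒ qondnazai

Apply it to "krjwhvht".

ktrhjvwh

In each case the input is transformed by: take characters alternately from the front and the back (1st, last, 2nd, 2nd-last, ...).
Applying that to "krjwhvht" gives "ktrhjvwh".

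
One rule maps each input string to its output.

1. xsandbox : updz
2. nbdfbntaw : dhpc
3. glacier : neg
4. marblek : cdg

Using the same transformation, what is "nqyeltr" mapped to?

sgv

Looking at the pairs, the operation is to shift every letter 2 places forward in the alphabet (wrapping around), then keep every other character starting from the second (positions 2nd, 4th, 6th, ...).
So "nqyeltr" becomes "sgv".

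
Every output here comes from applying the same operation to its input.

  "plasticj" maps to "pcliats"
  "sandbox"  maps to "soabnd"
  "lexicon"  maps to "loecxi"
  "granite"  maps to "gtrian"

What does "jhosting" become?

Rule — delete the last character, then take characters alternately from the front and the back (1st, last, 2nd, 2nd-last, ...).
On "jhosting": the first step gives "jhostin", and the second then gives "jnhiots".

jnhiots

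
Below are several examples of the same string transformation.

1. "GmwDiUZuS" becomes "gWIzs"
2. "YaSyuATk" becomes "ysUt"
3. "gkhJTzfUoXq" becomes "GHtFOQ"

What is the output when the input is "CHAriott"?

The pattern: keep every other character starting from the first (positions 1st, 3rd, 5th, ...), then flip the case of every letter.
Working it through for "CHAriott": intermediate "CAit", final "caIT".

caIT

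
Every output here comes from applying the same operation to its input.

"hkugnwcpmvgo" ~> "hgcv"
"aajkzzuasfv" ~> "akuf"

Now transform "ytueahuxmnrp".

yeun

The transformation: keep one character in every 3, starting at position 1 (positions 1st, 4th, 7th, ...).
For "ytueahuxmnrp" the result is "yeun".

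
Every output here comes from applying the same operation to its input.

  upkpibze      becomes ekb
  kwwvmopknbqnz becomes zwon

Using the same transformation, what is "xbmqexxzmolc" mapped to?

The rule is to move the last 2 characters to the front (rotate right by 2), then keep one character in every 3, starting at position 2 (positions 2nd, 5th, 8th, ...).
Working it through for "xbmqexxzmolc": intermediate "lcxbmqexxzmo", final "cmxm".

cmxm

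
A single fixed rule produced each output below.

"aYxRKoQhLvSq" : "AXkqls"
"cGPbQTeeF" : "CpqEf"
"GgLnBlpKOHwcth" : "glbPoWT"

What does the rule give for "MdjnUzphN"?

mJuPn

What's happening: keep every other character starting from the first (positions 1st, 3rd, 5th, ...), then flip the case of every letter.
Starting from "MdjnUzphN": after the first operation, "MjUpN"; after the second, "mJuPn".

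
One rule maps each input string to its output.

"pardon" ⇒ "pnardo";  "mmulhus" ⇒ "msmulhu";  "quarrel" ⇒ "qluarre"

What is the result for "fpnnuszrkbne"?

Rule — swap the first and last characters, then move the last character to the front.
Applying both steps to "fpnnuszrkbne": "epnnuszrkbnf", then "fepnnuszrkbn".

fepnnuszrkbn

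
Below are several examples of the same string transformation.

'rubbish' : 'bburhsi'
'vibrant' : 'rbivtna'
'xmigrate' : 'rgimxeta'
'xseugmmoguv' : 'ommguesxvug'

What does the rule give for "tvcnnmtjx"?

mnncvtxjt

Looking at the pairs, the operation is to move the last 3 characters to the front (rotate right by 3), then reverse the string.
For "tvcnnmtjx", step one produces "tjxtvcnnm"; step two turns that into "mnncvtxjt".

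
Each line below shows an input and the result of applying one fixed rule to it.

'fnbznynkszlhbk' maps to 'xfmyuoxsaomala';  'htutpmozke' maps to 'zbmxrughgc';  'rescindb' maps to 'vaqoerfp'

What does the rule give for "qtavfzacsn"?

mnpfadgnis

Rule — swap the front and back halves of the string, then shift every letter 13 places forward in the alphabet (wrapping around) — i.e. ROT13.
So "qtavfzacsn" becomes "mnpfadgnis".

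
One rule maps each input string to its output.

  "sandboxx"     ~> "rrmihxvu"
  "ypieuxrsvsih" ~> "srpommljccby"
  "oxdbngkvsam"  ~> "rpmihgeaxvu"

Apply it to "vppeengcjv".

Rule — sort the characters into reverse alphabetical order, then shift every letter 6 places backward in the alphabet (wrapping around).
Starting from "vppeengcjv": after the first operation, "vvppnjgeec"; after the second, "ppjjhdayyw".

ppjjhdayyw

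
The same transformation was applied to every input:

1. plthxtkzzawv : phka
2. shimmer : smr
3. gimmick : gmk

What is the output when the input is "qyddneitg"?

In each case the input is transformed by: keep one character in every 3, starting at position 1 (positions 1st, 4th, 7th, ...).
So "qyddneitg" becomes "qdi".

qdi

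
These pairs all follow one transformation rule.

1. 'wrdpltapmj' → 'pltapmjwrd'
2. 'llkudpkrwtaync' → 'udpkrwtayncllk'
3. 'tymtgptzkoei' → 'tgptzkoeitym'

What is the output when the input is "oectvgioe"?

tvgioeoec

What's happening: move the first 3 characters to the end (rotate left by 3).
On "oectvgioe" that produces "tvgioeoec".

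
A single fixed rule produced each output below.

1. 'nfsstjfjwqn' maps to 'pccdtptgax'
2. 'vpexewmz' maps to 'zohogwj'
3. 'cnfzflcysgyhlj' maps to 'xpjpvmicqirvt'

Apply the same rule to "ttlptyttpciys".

In each case the input is transformed by: delete the first character, then shift every letter 10 places forward in the alphabet (wrapping around).
Applying both steps to "ttlptyttpciys": "tlptyttpciys", then "dvzdiddzmsic".

dvzdiddzmsic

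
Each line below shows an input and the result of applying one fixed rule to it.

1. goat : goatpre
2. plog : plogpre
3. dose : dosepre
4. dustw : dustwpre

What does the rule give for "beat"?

Each output is the input with this applied: append "pre".
Doing the same to "beat": "beatpre".

beatpre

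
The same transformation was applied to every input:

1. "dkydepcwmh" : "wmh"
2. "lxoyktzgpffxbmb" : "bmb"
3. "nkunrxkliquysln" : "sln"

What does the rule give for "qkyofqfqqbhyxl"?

yxl

The transformation: keep only the last 3 characters.
So "qkyofqfqqbhyxl" becomes "yxl".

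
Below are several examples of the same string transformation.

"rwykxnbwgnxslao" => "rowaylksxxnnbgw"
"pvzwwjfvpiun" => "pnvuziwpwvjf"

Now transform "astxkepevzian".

ansatixzkveep

In each case the input is transformed by: take characters alternately from the front and the back (1st, last, 2nd, 2nd-last, ...).
For "astxkepevzian" the result is "ansatixzkveep".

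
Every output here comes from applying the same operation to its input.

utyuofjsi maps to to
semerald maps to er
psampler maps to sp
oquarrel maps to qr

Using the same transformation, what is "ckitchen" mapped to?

kc

In each case the input is transformed by: keep one character in every 3, starting at position 2 (positions 2nd, 5th, 8th, ...), then delete the last character.
On "ckitchen": the first step gives "kcn", and the second then gives "kc".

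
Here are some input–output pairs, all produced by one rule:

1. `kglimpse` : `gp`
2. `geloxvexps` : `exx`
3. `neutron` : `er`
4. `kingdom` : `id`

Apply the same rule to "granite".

In each case the input is transformed by: take characters alternately from the front and the back (1st, last, 2nd, 2nd-last, ...), then keep one character in every 3, starting at position 3 (positions 3rd, 6th, 9th, ...).
"granite" → "ri".

ri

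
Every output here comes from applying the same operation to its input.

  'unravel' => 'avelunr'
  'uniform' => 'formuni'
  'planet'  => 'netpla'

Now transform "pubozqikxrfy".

Rule — move the first 3 characters to the end (rotate left by 3).
For "pubozqikxrfy" the result is "ozqikxrfypub".

ozqikxrfypub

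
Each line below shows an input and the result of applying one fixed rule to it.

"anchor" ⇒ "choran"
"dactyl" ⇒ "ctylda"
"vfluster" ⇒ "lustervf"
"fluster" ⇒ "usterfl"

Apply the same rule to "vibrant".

The pattern: move the first 2 characters to the end (rotate left by 2).
Doing the same to "vibrant": "brantvi".

brantvi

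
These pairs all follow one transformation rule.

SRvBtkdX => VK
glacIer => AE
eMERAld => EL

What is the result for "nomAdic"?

The transformation: keep one character in every 3, starting at position 3 (positions 3rd, 6th, 9th, ...), then convert every letter to uppercase.
For "nomAdic", step one produces "mi"; step two turns that into "MI".

MI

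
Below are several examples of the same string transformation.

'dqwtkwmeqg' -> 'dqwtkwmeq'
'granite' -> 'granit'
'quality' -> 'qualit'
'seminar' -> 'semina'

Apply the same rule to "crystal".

crysta

In each case the input is transformed by: delete the last character.
So "crystal" becomes "crysta".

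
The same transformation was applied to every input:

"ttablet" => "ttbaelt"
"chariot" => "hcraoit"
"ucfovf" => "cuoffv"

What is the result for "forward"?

The pattern: swap each adjacent pair of characters (1↔2, 3↔4, ...).
So "forward" becomes "ofwrrad".

ofwrrad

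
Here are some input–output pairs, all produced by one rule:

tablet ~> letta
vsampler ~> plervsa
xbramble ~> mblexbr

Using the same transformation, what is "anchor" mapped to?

Rule — swap the front and back halves of the string, then delete the last character.
For "anchor" the result is "horan".

horan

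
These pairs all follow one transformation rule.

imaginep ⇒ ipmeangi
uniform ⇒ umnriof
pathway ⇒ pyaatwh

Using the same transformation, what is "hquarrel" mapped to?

hlqeurar

The rule is to take characters alternately from the front and the back (1st, last, 2nd, 2nd-last, ...).
Applying that to "hquarrel" gives "hlqeurar".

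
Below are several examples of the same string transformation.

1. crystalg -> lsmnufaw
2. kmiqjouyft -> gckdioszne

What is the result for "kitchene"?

cnwbyhye

What's happening: shift every letter 6 places backward in the alphabet (wrapping around), then move the first character to the end.
For "kitchene", step one produces "ecnwbyhy"; step two turns that into "cnwbyhye".
(Check on "kmiqjouyft": → "egckdioszn" → "gckdioszne" ✓)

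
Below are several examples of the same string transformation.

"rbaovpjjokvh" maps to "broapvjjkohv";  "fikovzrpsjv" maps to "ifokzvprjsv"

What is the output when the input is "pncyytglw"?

npyctylgw

The pattern: swap each adjacent pair of characters (1↔2, 3↔4, ...).
On "pncyytglw" that produces "npyctylgw".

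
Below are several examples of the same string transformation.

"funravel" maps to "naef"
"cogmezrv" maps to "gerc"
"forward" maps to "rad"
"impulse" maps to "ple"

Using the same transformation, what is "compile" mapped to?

The pattern: move the first character to the end, then keep every other character starting from the second (positions 2nd, 4th, 6th, ...).
"compile" → "mie".
(Check on "impulse": → "mpulsei" → "ple" ✓)

mie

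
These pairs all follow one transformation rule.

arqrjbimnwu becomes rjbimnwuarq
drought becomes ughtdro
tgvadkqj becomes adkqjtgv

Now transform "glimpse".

Each output is the input with this applied: move the first 3 characters to the end (rotate left by 3).
Doing the same to "glimpse": "mpsegli".

mpsegli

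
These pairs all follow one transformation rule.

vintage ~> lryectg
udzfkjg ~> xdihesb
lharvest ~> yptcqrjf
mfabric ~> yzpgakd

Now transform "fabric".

zpgady

What's happening: move the first 2 characters to the end (rotate left by 2), then shift every letter 2 places backward in the alphabet (wrapping around).
"fabric" → "bricfa" → "zpgady".
(Check on "lharvest": → "arvestlh" → "yptcqrjf" ✓)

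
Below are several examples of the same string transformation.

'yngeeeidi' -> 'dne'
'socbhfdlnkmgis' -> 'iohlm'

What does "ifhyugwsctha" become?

hfus

What's happening: move the last 2 characters to the front (rotate right by 2), then keep one character in every 3, starting at position 1 (positions 1st, 4th, 7th, ...).
Starting from "ifhyugwsctha": after the first operation, "haifhyugwsct"; after the second, "hfus".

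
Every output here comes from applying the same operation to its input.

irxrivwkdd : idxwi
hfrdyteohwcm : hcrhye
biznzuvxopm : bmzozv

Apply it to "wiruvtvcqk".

Each output is the input with this applied: keep every other character starting from the first (positions 1st, 3rd, 5th, ...), then take characters alternately from the front and the back (1st, last, 2nd, 2nd-last, ...).
Working it through for "wiruvtvcqk": intermediate "wrvvq", final "wqrvv".

wqrvv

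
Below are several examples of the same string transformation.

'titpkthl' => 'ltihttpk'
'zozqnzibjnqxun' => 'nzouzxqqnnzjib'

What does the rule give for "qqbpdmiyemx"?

The transformation: swap the first and last characters, then take characters alternately from the front and the back (1st, last, 2nd, 2nd-last, ...).
Working it through for "qqbpdmiyemx": intermediate "xqbpdmiyemq", final "xqqmbepydim".

xqqmbepydim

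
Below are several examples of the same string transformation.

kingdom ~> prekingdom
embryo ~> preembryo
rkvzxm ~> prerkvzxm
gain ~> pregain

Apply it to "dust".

Rule — prepend "pre".
So "dust" becomes "predust".

predust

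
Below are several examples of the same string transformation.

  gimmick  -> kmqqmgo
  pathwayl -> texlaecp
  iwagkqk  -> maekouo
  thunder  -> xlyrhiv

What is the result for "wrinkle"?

Looking at the pairs, the operation is to shift every letter 4 places forward in the alphabet (wrapping around).
For "wrinkle" the result is "avmropi".

avmropi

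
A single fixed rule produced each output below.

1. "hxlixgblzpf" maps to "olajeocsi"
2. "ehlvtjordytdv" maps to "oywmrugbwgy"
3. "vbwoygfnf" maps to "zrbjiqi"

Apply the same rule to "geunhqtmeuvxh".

xqktwphxyak

The transformation: delete the first 2 characters, then shift every letter 3 places forward in the alphabet (wrapping around).
Doing the same to "geunhqtmeuvxh": "xqktwphxyak".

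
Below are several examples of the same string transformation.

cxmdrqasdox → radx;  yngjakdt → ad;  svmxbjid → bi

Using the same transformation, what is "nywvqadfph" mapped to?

Rule — delete the first 3 characters, then keep every other character starting from the second (positions 2nd, 4th, 6th, ...).
Starting from "nywvqadfph": after the first operation, "vqadfph"; after the second, "qdp".

qdp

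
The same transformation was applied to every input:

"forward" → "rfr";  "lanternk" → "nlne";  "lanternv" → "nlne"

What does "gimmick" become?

cgm

In each case the input is transformed by: move the last 3 characters to the front (rotate right by 3), then keep every other character starting from the second (positions 2nd, 4th, 6th, ...).
For "gimmick", step one produces "ickgimm"; step two turns that into "cgm".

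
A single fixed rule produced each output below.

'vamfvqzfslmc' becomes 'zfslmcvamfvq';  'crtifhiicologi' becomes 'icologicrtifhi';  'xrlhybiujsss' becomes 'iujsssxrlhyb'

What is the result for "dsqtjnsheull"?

Rule — swap the front and back halves of the string.
On "dsqtjnsheull" that produces "sheulldsqtjn".

sheulldsqtjn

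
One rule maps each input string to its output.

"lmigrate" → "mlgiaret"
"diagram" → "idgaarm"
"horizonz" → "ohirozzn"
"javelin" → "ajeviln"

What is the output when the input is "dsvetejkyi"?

The pattern: swap each adjacent pair of characters (1↔2, 3↔4, ...).
For "dsvetejkyi" the result is "sdevetkjiy".

sdevetkjiy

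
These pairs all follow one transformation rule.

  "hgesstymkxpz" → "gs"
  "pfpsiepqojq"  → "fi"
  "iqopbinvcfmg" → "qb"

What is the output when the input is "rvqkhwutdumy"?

Rule — keep one character in every 3, starting at position 2 (positions 2nd, 5th, 8th, ...), then keep only the first 2 characters.
Working it through for "rvqkhwutdumy": intermediate "vhtm", final "vh".

vh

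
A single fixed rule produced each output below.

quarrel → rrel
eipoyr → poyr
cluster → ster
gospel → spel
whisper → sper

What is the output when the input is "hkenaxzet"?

xzet

Looking at the pairs, the operation is to keep only the last 4 characters.
Applying that to "hkenaxzet" gives "xzet".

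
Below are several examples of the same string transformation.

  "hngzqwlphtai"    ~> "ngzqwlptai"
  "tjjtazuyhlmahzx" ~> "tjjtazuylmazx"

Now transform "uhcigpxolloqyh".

ucigpxolloqy

The transformation: remove every "h".
Applying that to "uhcigpxolloqyh" gives "ucigpxolloqy".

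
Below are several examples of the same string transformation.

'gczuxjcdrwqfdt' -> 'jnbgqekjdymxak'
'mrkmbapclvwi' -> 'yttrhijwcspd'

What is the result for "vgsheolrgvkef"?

The rule is to shift every letter 7 places forward in the alphabet (wrapping around), then swap each adjacent pair of characters (1↔2, 3↔4, ...).
"vgsheolrgvkef" → "cnzolvsyncrlm" → "ncozvlyscnlrm".

ncozvlyscnlrm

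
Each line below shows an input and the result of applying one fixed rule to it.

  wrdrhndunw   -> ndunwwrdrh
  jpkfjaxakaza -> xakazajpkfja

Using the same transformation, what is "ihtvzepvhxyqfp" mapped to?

vhxyqfpihtvzep

Each output is the input with this applied: swap the front and back halves of the string.
"ihtvzepvhxyqfp" → "vhxyqfpihtvzep".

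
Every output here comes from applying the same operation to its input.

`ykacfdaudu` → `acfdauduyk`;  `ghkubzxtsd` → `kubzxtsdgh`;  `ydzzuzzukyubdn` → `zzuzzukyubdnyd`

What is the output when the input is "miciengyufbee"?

The rule is to move the first 2 characters to the end (rotate left by 2).
"miciengyufbee" → "ciengyufbeemi".

ciengyufbeemi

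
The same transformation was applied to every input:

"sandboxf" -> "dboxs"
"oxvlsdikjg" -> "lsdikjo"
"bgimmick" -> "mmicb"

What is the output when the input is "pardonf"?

The transformation: swap the first and last characters, then delete the first 3 characters.
Doing the same to "pardonf": "donp".

donp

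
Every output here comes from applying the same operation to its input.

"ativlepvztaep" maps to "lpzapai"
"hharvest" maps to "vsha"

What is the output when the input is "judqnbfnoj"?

Each output is the input with this applied: keep every other character starting from the first (positions 1st, 3rd, 5th, ...), then move the first 2 characters to the end (rotate left by 2).
Starting from "judqnbfnoj": after the first operation, "jdnfo"; after the second, "nfojd".

nfojd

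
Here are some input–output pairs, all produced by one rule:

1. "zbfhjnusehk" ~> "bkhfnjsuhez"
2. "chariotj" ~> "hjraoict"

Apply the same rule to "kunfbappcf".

The transformation: swap the first and last characters, then swap each adjacent pair of characters (1↔2, 3↔4, ...).
"kunfbappcf" → "uffnabppkc".

uffnabppkc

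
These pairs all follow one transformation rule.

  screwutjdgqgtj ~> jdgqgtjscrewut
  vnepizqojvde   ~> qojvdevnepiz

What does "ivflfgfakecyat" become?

akecyativflfgf

In each case the input is transformed by: swap the front and back halves of the string.
Doing the same to "ivflfgfakecyat": "akecyativflfgf".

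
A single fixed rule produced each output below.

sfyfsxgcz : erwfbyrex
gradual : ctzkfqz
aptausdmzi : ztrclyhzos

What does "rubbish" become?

ahrgqta

Looking at the pairs, the operation is to move the first 3 characters to the end (rotate left by 3), then shift every letter 1 place backward in the alphabet (wrapping around).
Applying both steps to "rubbish": "bishrub", then "ahrgqta".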